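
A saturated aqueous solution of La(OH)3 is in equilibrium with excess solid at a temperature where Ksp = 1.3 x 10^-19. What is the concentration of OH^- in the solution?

[OH^-] = 2.5e-5 M

La(OH)3(s) <=> La^3+ + 3 OH^-
Ksp = [La^3+][OH^-]^3
Let s = molar solubility. Then [La^3+] = s and [OH^-] = 3s.
Ksp = s(3s)^3 = 27s^4
s^4 = 1.3 x 10^-19 / 27, so s = 8.33 x 10^-6 M
[OH^-] = 3s = 2.5 × 10^-5 M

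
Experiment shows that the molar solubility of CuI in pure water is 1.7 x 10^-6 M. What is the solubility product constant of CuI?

2.9 × 10^-12

CuI(s) <=> Cu^+(aq) + I^-(aq)
With molar solubility s: [Cu^+] = s, [I^-] = s.
Ksp = [Cu^+][I^-]
Ksp = s × s = s^2
With s = 1.7 x 10^-6: Ksp = 2.9 × 10^-12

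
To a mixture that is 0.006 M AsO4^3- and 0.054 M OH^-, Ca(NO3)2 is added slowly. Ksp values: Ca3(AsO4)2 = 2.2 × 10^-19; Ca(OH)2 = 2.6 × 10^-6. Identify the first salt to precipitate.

Precipitation of each salt starts when its ion product equals its Ksp.
For Ca3(AsO4)2: 2.2 × 10^-19 = (0.006)^2 × [Ca^2+]^3  ⇒  [Ca^2+] = 1.8 × 10^-5 M.
For Ca(OH)2: 2.6 × 10^-6 = (0.054)^2 × [Ca^2+]  ⇒  [Ca^2+] = 8.9 x 10^-4 M.
The salt with the lower threshold [Ca^2+] precipitates first: Ca3(AsO4)2.

Ca3(AsO4)2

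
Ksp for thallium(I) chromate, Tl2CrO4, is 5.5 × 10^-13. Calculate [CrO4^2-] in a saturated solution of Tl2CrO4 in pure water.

[CrO4^2-] ≈ 5.2 × 10^-5 M

Tl2CrO4(s) ⇌ 2 Tl^+ + CrO4^2-
Ksp = [Tl^+]^2[CrO4^2-]
Let s = molar solubility. Then [Tl^+] = 2s and [CrO4^2-] = s.
So Ksp = (2s)^2 × s = 4s^3
Solving, s = (5.5 × 10^-13/4)^(1/3) = 5.16 x 10^-5 M
[CrO4^2-] = s = 5.2 x 10^-5 M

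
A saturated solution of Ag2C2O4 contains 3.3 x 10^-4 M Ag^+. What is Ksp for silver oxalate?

Ag2C2O4(s) ⇌ 2 Ag^+(aq) + C2O4^2-(aq)
Stoichiometry gives [C2O4^2-] = (1/2)[Ag^+] = 1.65 x 10^-4 M.
Ksp = [Ag^+]^2[C2O4^2-]
Ksp = (3.3 × 10^-4)^2 × 1.65 x 10^-4 = 1.8 × 10^-11

1.8 × 10^-11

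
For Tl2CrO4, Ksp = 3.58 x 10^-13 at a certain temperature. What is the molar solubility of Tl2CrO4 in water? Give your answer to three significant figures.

s ≈ 4.47 × 10^-5 M

Tl2CrO4(s) ⇌ 2 Tl^+(aq) + CrO4^2-(aq)
Ksp = [Tl^+]^2[CrO4^2-]
If s mol/L of Tl2CrO4 dissolves, [Tl^+] = 2s and [CrO4^2-] = s.
Ksp = (2s)^2s = 4s^3
s = (3.58 x 10^-13 / 4)^(1/3) = 4.47 x 10^-5 M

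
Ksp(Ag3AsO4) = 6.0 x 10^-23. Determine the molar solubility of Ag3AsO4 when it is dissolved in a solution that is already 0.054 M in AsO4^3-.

s ≈ 3.5 × 10^-8 M

Ag3AsO4(s) ⇌ 3 Ag^+(aq) + AsO4^3-(aq)
Ksp = [Ag^+]^3[AsO4^3-]
Let s be the molar solubility in this solution. [Ag^+] = 3s, [AsO4^3-] = 0.054 + s ≈ 0.054 (since the AsO4^3- already present dominates).
Ksp ≈ (3s)^3 × 0.054
s = 3.5 × 10^-8 M
Check: s = 3.5 x 10^-8 ≪ 0.054, so the approximation is valid.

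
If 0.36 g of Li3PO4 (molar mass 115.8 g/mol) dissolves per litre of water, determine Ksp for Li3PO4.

2.5e-9

Molar solubility s = (3.6 × 10^-1 g/L) / (115.8 g/mol) = 3.11 × 10^-3 M.
Li3PO4(s) ⇌ 3 Li^+ + PO4^3-
Let s = molar solubility. Then [Li^+] = 3s and [PO4^3-] = s.
Ksp = [Li^+]^3[PO4^3-]
Ksp = (3s)^3s = 27s^4
With s = 3.11 x 10^-3: Ksp = 2.5 × 10^-9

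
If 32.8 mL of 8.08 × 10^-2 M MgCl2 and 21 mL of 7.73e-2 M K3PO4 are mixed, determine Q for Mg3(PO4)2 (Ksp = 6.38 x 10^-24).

Total volume = 32.8 + 21 = 53.8 mL.
[Mg^2+] = 8.08 × 10^-2 × (32.8/53.8) = 4.926 × 10^-2 M
[PO4^3-] = 7.73 x 10^-2 × (21/53.8) = 3.017 × 10^-2 M
Mg3(PO4)2(s) ⇌ 3 Mg^2+(aq) + 2 PO4^3-(aq), so Q = [Mg^2+]^3[PO4^3-]^2
Q = (4.926 × 10^-2)^3(3.017 × 10^-2)^2 = 1.09 × 10^-7
Q > Ksp, so Mg3(PO4)2 will precipitate.

Q = 1.09 × 10^-7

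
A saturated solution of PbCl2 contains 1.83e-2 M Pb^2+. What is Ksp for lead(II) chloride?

Ksp ≈ 2.45e-5

PbCl2(s) <=> Pb^2+ + 2 Cl^-
Stoichiometry gives [Cl^-] = (2/1)[Pb^2+] = 3.660 x 10^-2 M.
Ksp = [Pb^2+][Cl^-]^2
Ksp = 1.83 x 10^-2 × (3.660 × 10^-2)^2 = 2.45 × 10^-5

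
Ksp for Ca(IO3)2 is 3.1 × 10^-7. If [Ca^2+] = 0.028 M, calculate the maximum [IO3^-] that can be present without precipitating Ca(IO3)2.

3.3e-3 M

Ca(IO3)2(s) <=> Ca^2+(aq) + 2 IO3^-(aq)
Ksp = [Ca^2+][IO3^-]^2
Precipitation begins when Q = Ksp. With [Ca^2+] = 0.028 M:
3.1 × 10^-7 = (0.028) × [IO3^-]^2
[IO3^-] = (3.1 × 10^-7 / 2.8 × 10^-2)^(1/2) = 3.3 × 10^-3 M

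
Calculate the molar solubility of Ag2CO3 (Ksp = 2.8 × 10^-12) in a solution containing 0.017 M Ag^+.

9.7 × 10^-9 M

Ag2CO3(s) ⇌ 2 Ag^+(aq) + CO3^2-(aq)
Ksp = [Ag^+]^2[CO3^2-]
Let s = moles of Ag2CO3 that dissolve per litre. [Ag^+] = 0.017 + 2s ≈ 0.017, [CO3^2-] = s (since the Ag^+ already present dominates).
Ksp ≈ (0.017)^2 × s
s = 9.7 × 10^-9 M
Check: 2s = 1.9 × 10^-8 ≪ 0.017, so the approximation is valid.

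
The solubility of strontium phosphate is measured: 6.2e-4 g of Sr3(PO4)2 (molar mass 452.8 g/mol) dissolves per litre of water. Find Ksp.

Molar solubility s = (6.2 x 10^-4 g/L) / (452.8 g/mol) = 1.37 × 10^-6 M.
Sr3(PO4)2(s) <=> 3 Sr^2+(aq) + 2 PO4^3-(aq)
Let s = molar solubility. Then [Sr^2+] = 3s and [PO4^3-] = 2s.
Ksp = [Sr^2+]^3[PO4^3-]^2
Ksp = (3s)^3(2s)^2 = 108s^5
With s = 1.37 × 10^-6: Ksp = 5.2 x 10^-28

Ksp = 5.2 × 10^-28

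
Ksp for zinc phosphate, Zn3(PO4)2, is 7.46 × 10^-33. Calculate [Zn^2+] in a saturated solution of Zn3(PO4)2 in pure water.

[Zn^2+] = 4.42e-7 M

Zn3(PO4)2(s) ⇌ 3 Zn^2+ + 2 PO4^3-
Ksp = [Zn^2+]^3[PO4^3-]^2
For each mole of Zn3(PO4)2 that dissolves: [Zn^2+] = 3s, [PO4^3-] = 2s.
So Ksp = (3s)^3 × (2s)^2 = 108s^5
s^5 = 7.46 × 10^-33 / 108, so s = 1.472 × 10^-7 M
[Zn^2+] = 3s = 4.42 x 10^-7 M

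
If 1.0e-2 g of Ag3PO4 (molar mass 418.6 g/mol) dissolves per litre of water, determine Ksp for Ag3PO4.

Molar solubility s = (1.0 × 10^-2 g/L) / (418.6 g/mol) = 2.39 × 10^-5 M.
Ag3PO4(s) <=> 3 Ag^+ + PO4^3-
If s mol/L of Ag3PO4 dissolves, [Ag^+] = 3s and [PO4^3-] = s.
Ksp = [Ag^+]^3[PO4^3-]
Substituting: Ksp = (3s)^3s = 27s^4
Ksp = 27 × (2.39 × 10^-5)^4 = 8.8 × 10^-18

Ksp ≈ 8.8e-18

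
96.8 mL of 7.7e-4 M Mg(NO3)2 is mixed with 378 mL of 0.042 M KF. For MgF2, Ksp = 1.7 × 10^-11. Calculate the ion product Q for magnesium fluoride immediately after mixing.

Q = 1.8 x 10^-7

Total volume = 96.8 + 378 = 474.8 mL.
[Mg^2+] = 7.7 × 10^-4 × (96.8/474.8) = 1.57 x 10^-4 M
[F^-] = 4.2 x 10^-2 × (378/474.8) = 3.34 × 10^-2 M
MgF2(s) ⇌ Mg^2+ + 2 F^-, so Q = [Mg^2+][F^-]^2
Q = (1.57 x 10^-4)(3.34 × 10^-2)^2 = 1.8 × 10^-7
Q > Ksp, so MgF2 will precipitate.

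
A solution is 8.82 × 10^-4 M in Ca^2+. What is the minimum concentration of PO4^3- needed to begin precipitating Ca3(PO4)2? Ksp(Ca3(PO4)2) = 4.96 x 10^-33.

2.69 × 10^-12 M

Ca3(PO4)2(s) ⇌ 3 Ca^2+ + 2 PO4^3-
Ksp = [Ca^2+]^3[PO4^3-]^2
Precipitation begins when Q = Ksp. With [Ca^2+] = 8.82 × 10^-4 M:
4.96 x 10^-33 = (8.82 × 10^-4)^3 × [PO4^3-]^2
[PO4^3-] = (4.96 x 10^-33 / 6.861 x 10^-10)^(1/2) = 2.69 × 10^-12 M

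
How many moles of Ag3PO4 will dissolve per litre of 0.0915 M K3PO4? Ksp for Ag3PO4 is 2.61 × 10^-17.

Ag3PO4(s) <=> 3 Ag^+ + PO4^3-
Ksp = [Ag^+]^3[PO4^3-]
Let s be the molar solubility in this solution. [Ag^+] = 3s, [PO4^3-] = 0.0915 + s ≈ 0.0915 (common-ion effect: PO4^3- is already 0.0915 M).
Ksp ≈ (3s)^3 × 0.0915
s = 2.19 × 10^-6 M
Check: s = 2.2 × 10^-6 ≪ 0.0915, so the approximation is valid.

s ≈ 2.19e-6 M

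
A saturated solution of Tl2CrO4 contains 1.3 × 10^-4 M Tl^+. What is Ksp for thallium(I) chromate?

Ksp ≈ 1.1e-12

Tl2CrO4(s) ⇌ 2 Tl^+(aq) + CrO4^2-(aq)
Stoichiometry gives [CrO4^2-] = (1/2)[Tl^+] = 6.50 x 10^-5 M.
Ksp = [Tl^+]^2[CrO4^2-]
Ksp = (1.3 × 10^-4)^2 × 6.50 x 10^-5 = 1.1 × 10^-12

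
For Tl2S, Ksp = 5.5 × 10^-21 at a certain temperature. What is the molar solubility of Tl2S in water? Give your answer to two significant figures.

1.1e-7 M

Tl2S(s) ⇌ 2 Tl^+ + S^2-
Ksp = [Tl^+]^2[S^2-]
If s mol/L of Tl2S dissolves, [Tl^+] = 2s and [S^2-] = s.
So Ksp = (2s)^2 × s = 4s^3
Solving, s = (5.5 × 10^-21/4)^(1/3) = 1.1 × 10^-7 M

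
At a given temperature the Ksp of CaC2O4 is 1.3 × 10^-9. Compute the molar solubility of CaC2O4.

CaC2O4(s) ⇌ Ca^2+ + C2O4^2-
Ksp = [Ca^2+][C2O4^2-]
If s mol/L of CaC2O4 dissolves, [Ca^2+] = s and [C2O4^2-] = s.
Ksp = (s)(s) = s^2
s = (1.3 × 10^-9)^(1/2) = 3.6 × 10^-5 M

s = 3.6 × 10^-5 M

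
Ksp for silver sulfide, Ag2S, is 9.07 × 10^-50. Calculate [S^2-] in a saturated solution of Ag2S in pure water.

[S^2-] ≈ 2.83e-17 M

Ag2S(s) ⇌ 2 Ag^+ + S^2-
Ksp = [Ag^+]^2[S^2-]
If s mol/L of Ag2S dissolves, [Ag^+] = 2s and [S^2-] = s.
Ksp = (2s)^2s = 4s^3
s^3 = 9.07 × 10^-50 / 4, so s = 2.830 × 10^-17 M
[S^2-] = s = 2.83 x 10^-17 M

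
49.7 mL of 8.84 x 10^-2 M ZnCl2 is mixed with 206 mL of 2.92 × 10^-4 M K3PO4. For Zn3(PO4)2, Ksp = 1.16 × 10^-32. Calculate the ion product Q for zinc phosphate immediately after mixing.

2.81 x 10^-13

Total volume = 49.7 + 206 = 255.7 mL.
[Zn^2+] = 8.84 × 10^-2 × (49.7/255.7) = 1.718 x 10^-2 M
[PO4^3-] = 2.92 × 10^-4 × (206/255.7) = 2.352 × 10^-4 M
Zn3(PO4)2(s) <=> 3 Zn^2+(aq) + 2 PO4^3-(aq), so Q = [Zn^2+]^3[PO4^3-]^2
Q = (1.718 × 10^-2)^3(2.352 × 10^-4)^2 = 2.81 × 10^-13
Q > Ksp, so Zn3(PO4)2 will precipitate.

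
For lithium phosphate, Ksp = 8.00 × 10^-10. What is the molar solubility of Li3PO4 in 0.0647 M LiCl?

2.95 × 10^-6 M

Li3PO4(s) ⇌ 3 Li^+ + PO4^3-
Ksp = [Li^+]^3[PO4^3-]
If s mol/L dissolves here, [Li^+] = 0.0647 + 3s ≈ 0.0647, [PO4^3-] = s (Ksp is small, so little additional dissolves).
Ksp ≈ (0.0647)^3 × s
s = 2.95 × 10^-6 M
Check: 3s = 8.9 × 10^-6 ≪ 0.0647, so the approximation is valid.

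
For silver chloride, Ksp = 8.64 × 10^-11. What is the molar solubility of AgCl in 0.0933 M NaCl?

9.26 × 10^-10 M

AgCl(s) ⇌ Ag^+(aq) + Cl^-(aq)
Ksp = [Ag^+][Cl^-]
Let s be the molar solubility in this solution. [Ag^+] = s, [Cl^-] = 0.0933 + s ≈ 0.0933 (Ksp is small, so little additional dissolves).
Ksp ≈ s × 0.0933
s = 9.26 x 10^-10 M
Check: s = 9.3 × 10^-10 ≪ 0.0933, so the approximation is valid.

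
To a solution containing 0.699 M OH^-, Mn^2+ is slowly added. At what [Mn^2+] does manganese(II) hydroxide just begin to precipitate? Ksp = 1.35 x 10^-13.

Mn(OH)2(s) <=> Mn^2+(aq) + 2 OH^-(aq)
Ksp = [Mn^2+][OH^-]^2
Precipitation begins when Q = Ksp. With [OH^-] = 0.699 M:
1.35 x 10^-13 = (0.699)^2 × [Mn^2+]
[Mn^2+] = (1.35 x 10^-13 / 4.886 × 10^-1) = 2.76 × 10^-13 M

2.76 × 10^-13 M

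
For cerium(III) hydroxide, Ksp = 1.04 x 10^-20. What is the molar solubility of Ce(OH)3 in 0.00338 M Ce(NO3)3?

Ce(OH)3(s) <=> Ce^3+(aq) + 3 OH^-(aq)
Ksp = [Ce^3+][OH^-]^3
If s mol/L dissolves here, [Ce^3+] = 0.00338 + s ≈ 0.00338, [OH^-] = 3s (common-ion effect: Ce^3+ is already 0.00338 M).
Ksp ≈ 0.00338 × (3s)^3
s = 4.85 × 10^-7 M
Check: s = 4.8 x 10^-7 ≪ 0.00338, so the approximation is valid.

s = 4.85 × 10^-7 M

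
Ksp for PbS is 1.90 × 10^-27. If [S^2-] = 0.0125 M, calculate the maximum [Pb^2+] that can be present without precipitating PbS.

PbS(s) ⇌ Pb^2+ + S^2-
Ksp = [Pb^2+][S^2-]
Precipitation begins when Q = Ksp. With [S^2-] = 0.0125 M:
1.90 × 10^-27 = (0.0125) × [Pb^2+]
[Pb^2+] = (1.90 × 10^-27 / 1.25 × 10^-2) = 1.52 x 10^-25 M

[Pb^2+] ≈ 1.52 × 10^-25 M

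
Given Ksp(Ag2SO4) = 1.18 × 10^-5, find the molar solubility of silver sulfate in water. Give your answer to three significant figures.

Ag2SO4(s) ⇌ 2 Ag^+ + SO4^2-
Ksp = [Ag^+]^2[SO4^2-]
For each mole of Ag2SO4 that dissolves: [Ag^+] = 2s, [SO4^2-] = s.
So Ksp = (2s)^2 × s = 4s^3
s^3 = 1.18 × 10^-5 / 4, so s = 1.43 × 10^-2 M

s = 1.43 × 10^-2 M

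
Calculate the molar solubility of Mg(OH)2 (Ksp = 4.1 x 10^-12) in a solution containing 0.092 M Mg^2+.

Mg(OH)2(s) <=> Mg^2+(aq) + 2 OH^-(aq)
Ksp = [Mg^2+][OH^-]^2
Let s = moles of Mg(OH)2 that dissolve per litre. [Mg^2+] = 0.092 + s ≈ 0.092, [OH^-] = 2s (since the Mg^2+ already present dominates).
Ksp ≈ 0.092 × (2s)^2
s = 3.3 × 10^-6 M
Check: s = 3.3 × 10^-6 ≪ 0.092, so the approximation is valid.

s = 3.3 × 10^-6 M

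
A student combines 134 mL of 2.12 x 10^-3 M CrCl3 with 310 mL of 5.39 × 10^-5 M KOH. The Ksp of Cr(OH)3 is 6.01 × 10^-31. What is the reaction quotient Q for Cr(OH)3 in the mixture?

Q = 3.41 × 10^-17

Total volume = 134 + 310 = 444 mL.
[Cr^3+] = 2.12 × 10^-3 × (134/444) = 6.398 x 10^-4 M
[OH^-] = 5.39 x 10^-5 × (310/444) = 3.763 x 10^-5 M
Cr(OH)3(s) ⇌ Cr^3+(aq) + 3 OH^-(aq), so Q = [Cr^3+][OH^-]^3
Q = (6.398 x 10^-4)(3.763 × 10^-5)^3 = 3.41 x 10^-17
Q > Ksp, so Cr(OH)3 will precipitate.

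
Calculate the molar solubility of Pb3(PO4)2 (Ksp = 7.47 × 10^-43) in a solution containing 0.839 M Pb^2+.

Pb3(PO4)2(s) ⇌ 3 Pb^2+ + 2 PO4^3-
Ksp = [Pb^2+]^3[PO4^3-]^2
If s mol/L dissolves here, [Pb^2+] = 0.839 + 3s ≈ 0.839, [PO4^3-] = 2s (Ksp is small, so little additional dissolves).
Ksp ≈ (0.839)^3 × (2s)^2
s = 5.62 × 10^-22 M
Check: 3s = 1.7 x 10^-21 ≪ 0.839, so the approximation is valid.

5.62e-22 M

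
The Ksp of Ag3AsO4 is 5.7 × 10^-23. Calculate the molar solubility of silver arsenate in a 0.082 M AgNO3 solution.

s = 1.0 × 10^-19 M

Ag3AsO4(s) ⇌ 3 Ag^+(aq) + AsO4^3-(aq)
Ksp = [Ag^+]^3[AsO4^3-]
Let s = moles of Ag3AsO4 that dissolve per litre. [Ag^+] = 0.082 + 3s ≈ 0.082, [AsO4^3-] = s (common-ion effect: Ag^+ is already 0.082 M).
Ksp ≈ (0.082)^3 × s
s = 1.0 × 10^-19 M
Check: 3s = 3.1 x 10^-19 ≪ 0.082, so the approximation is valid.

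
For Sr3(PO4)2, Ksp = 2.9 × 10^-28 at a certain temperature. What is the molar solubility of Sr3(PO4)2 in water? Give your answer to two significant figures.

s ≈ 1.2 x 10^-6 M

Sr3(PO4)2(s) <=> 3 Sr^2+(aq) + 2 PO4^3-(aq)
Ksp = [Sr^2+]^3[PO4^3-]^2
With molar solubility s: [Sr^2+] = 3s, [PO4^3-] = 2s.
So Ksp = (3s)^3 × (2s)^2 = 108s^5
s^5 = 2.9 × 10^-28 / 108, so s = 1.2 x 10^-6 M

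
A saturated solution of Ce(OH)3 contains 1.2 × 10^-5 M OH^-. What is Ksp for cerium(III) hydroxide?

Ksp ≈ 6.9e-21

Ce(OH)3(s) ⇌ Ce^3+(aq) + 3 OH^-(aq)
Stoichiometry gives [Ce^3+] = (1/3)[OH^-] = 4.00 × 10^-6 M.
Ksp = [Ce^3+][OH^-]^3
Ksp = 4.00 x 10^-6 × (1.2 × 10^-5)^3 = 6.9 × 10^-21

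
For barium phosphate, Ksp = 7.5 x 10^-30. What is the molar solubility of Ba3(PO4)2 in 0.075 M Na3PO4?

s ≈ 3.7 × 10^-10 M

Ba3(PO4)2(s) ⇌ 3 Ba^2+(aq) + 2 PO4^3-(aq)
Ksp = [Ba^2+]^3[PO4^3-]^2
Let s = moles of Ba3(PO4)2 that dissolve per litre. [Ba^2+] = 3s, [PO4^3-] = 0.075 + 2s ≈ 0.075 (Ksp is small, so little additional dissolves).
Ksp ≈ (3s)^3 × (0.075)^2
s = 3.7 × 10^-10 M
Check: 2s = 7.3 × 10^-10 ≪ 0.075, so the approximation is valid.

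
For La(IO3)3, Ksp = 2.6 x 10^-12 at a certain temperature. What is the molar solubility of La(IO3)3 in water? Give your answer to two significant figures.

s ≈ 5.6 x 10^-4 M

La(IO3)3(s) ⇌ La^3+(aq) + 3 IO3^-(aq)
Ksp = [La^3+][IO3^-]^3
For each mole of La(IO3)3 that dissolves: [La^3+] = s, [IO3^-] = 3s.
Ksp = s(3s)^3 = 27s^4
s = (2.6 x 10^-12 / 27)^(1/4) = 5.6 x 10^-4 M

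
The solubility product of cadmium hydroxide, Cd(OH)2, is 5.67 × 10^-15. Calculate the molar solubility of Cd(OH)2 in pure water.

s ≈ 1.12e-5 M

Cd(OH)2(s) ⇌ Cd^2+(aq) + 2 OH^-(aq)
Ksp = [Cd^2+][OH^-]^2
If s mol/L of Cd(OH)2 dissolves, [Cd^2+] = s and [OH^-] = 2s.
So Ksp = s × (2s)^2 = 4s^3
Solving, s = (5.67 × 10^-15/4)^(1/3) = 1.12 × 10^-5 M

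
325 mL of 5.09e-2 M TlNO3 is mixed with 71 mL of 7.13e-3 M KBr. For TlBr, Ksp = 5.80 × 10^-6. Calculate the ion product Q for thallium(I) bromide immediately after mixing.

Q ≈ 5.34e-5

Total volume = 325 + 71 = 396 mL.
[Tl^+] = 5.09 × 10^-2 × (325/396) = 4.177 × 10^-2 M
[Br^-] = 7.13 × 10^-3 × (71/396) = 1.278 x 10^-3 M
TlBr(s) ⇌ Tl^+(aq) + Br^-(aq), so Q = [Tl^+][Br^-]
Q = (4.177 × 10^-2)(1.278 × 10^-3) = 5.34 × 10^-5
Q > Ksp, so TlBr will precipitate.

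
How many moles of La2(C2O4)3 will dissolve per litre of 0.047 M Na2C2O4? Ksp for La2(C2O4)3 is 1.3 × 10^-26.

La2(C2O4)3(s) ⇌ 2 La^3+ + 3 C2O4^2-
Ksp = [La^3+]^2[C2O4^2-]^3
Let s = moles of La2(C2O4)3 that dissolve per litre. [La^3+] = 2s, [C2O4^2-] = 0.047 + 3s ≈ 0.047 (since C2O4^2- from Na2C2O4 dominates).
Ksp ≈ (2s)^2 × (0.047)^3
s = 5.6 × 10^-12 M
Check: 3s = 1.7 x 10^-11 ≪ 0.047, so the approximation is valid.

s = 5.6e-12 M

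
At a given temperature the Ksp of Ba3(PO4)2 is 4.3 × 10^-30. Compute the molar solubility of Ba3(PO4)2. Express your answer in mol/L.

s ≈ 5.2e-7 M

Ba3(PO4)2(s) ⇌ 3 Ba^2+(aq) + 2 PO4^3-(aq)
Ksp = [Ba^2+]^3[PO4^3-]^2
With molar solubility s: [Ba^2+] = 3s, [PO4^3-] = 2s.
Substituting: Ksp = (3s)^3(2s)^2 = 108s^5
s^5 = 4.3 × 10^-30 / 108, so s = 5.2 × 10^-7 M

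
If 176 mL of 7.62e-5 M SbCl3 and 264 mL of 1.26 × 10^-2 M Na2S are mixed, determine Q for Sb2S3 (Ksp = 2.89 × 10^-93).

Q ≈ 4.01e-16

Total volume = 176 + 264 = 440 mL.
[Sb^3+] = 7.62 × 10^-5 × (176/440) = 3.048 × 10^-5 M
[S^2-] = 1.26 × 10^-2 × (264/440) = 7.560 x 10^-3 M
Sb2S3(s) ⇌ 2 Sb^3+(aq) + 3 S^2-(aq), so Q = [Sb^3+]^2[S^2-]^3
Q = (3.048 × 10^-5)^2(7.560 × 10^-3)^3 = 4.01 × 10^-16
Q > Ksp, so Sb2S3 will precipitate.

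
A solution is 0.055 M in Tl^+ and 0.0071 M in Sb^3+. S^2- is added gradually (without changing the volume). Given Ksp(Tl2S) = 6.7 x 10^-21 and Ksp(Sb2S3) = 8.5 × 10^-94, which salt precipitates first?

Sb2S3

Each salt begins to precipitate when Q = Ksp, i.e. when [S^2-] reaches its threshold.
For Tl2S: 6.7 x 10^-21 = (0.055)^2 × [S^2-]  ⇒  [S^2-] = 2.2 × 10^-18 M.
For Sb2S3: 8.5 × 10^-94 = (0.0071)^2 × [S^2-]^3  ⇒  [S^2-] = 2.6 × 10^-30 M.
The salt with the lower threshold [S^2-] precipitates first: Sb2S3.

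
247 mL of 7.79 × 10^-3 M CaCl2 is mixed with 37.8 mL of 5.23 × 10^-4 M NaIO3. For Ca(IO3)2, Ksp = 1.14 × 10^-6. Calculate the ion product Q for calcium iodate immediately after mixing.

3.26e-11

Total volume = 247 + 37.8 = 284.8 mL.
[Ca^2+] = 7.79 × 10^-3 × (247/284.8) = 6.756 × 10^-3 M
[IO3^-] = 5.23 × 10^-4 × (37.8/284.8) = 6.942 x 10^-5 M
Ca(IO3)2(s) <=> Ca^2+(aq) + 2 IO3^-(aq), so Q = [Ca^2+][IO3^-]^2
Q = (6.756 × 10^-3)(6.942 × 10^-5)^2 = 3.26 × 10^-11
Q < Ksp, so no precipitate of Ca(IO3)2 forms.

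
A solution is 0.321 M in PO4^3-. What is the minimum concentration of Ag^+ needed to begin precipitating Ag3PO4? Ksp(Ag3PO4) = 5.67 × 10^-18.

Ag3PO4(s) <=> 3 Ag^+ + PO4^3-
Ksp = [Ag^+]^3[PO4^3-]
Precipitation begins when Q = Ksp. With [PO4^3-] = 0.321 M:
5.67 × 10^-18 = (0.321) × [Ag^+]^3
[Ag^+] = (5.67 × 10^-18 / 3.21 × 10^-1)^(1/3) = 2.60 × 10^-6 M

[Ag^+] = 2.60 x 10^-6 M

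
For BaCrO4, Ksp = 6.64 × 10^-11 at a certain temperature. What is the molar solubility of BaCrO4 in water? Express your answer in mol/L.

s = 8.15e-6 M

BaCrO4(s) ⇌ Ba^2+(aq) + CrO4^2-(aq)
Ksp = [Ba^2+][CrO4^2-]
For each mole of BaCrO4 that dissolves: [Ba^2+] = s, [CrO4^2-] = s.
Ksp = s × s = s^2
s = √(6.64 × 10^-11) = 8.15 x 10^-6 M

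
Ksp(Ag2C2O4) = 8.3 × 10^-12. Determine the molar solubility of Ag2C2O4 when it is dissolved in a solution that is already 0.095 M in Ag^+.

s ≈ 9.2e-10 M

Ag2C2O4(s) ⇌ 2 Ag^+ + C2O4^2-
Ksp = [Ag^+]^2[C2O4^2-]
Let s = moles of Ag2C2O4 that dissolve per litre. [Ag^+] = 0.095 + 2s ≈ 0.095, [C2O4^2-] = s (since the Ag^+ already present dominates).
Ksp ≈ (0.095)^2 × s
s = 9.2 x 10^-10 M
Check: 2s = 1.8 × 10^-9 ≪ 0.095, so the approximation is valid.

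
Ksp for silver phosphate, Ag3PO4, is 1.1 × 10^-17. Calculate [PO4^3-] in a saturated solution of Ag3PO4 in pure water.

2.5e-5 M

Ag3PO4(s) ⇌ 3 Ag^+(aq) + PO4^3-(aq)
Ksp = [Ag^+]^3[PO4^3-]
Let s = molar solubility. Then [Ag^+] = 3s and [PO4^3-] = s.
So Ksp = (3s)^3 × s = 27s^4
s = (1.1 × 10^-17 / 27)^(1/4) = 2.53 × 10^-5 M
[PO4^3-] = s = 2.5 × 10^-5 M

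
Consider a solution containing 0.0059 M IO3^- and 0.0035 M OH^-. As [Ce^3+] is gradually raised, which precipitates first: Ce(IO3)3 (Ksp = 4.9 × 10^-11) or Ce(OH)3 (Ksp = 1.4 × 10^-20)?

Precipitation of each salt starts when its ion product equals its Ksp.
For Ce(IO3)3: 4.9 × 10^-11 = (0.0059)^3 × [Ce^3+]  ⇒  [Ce^3+] = 2.4 × 10^-4 M.
For Ce(OH)3: 1.4 × 10^-20 = (0.0035)^3 × [Ce^3+]  ⇒  [Ce^3+] = 3.3 × 10^-13 M.
The salt with the lower threshold [Ce^3+] precipitates first: Ce(OH)3.

Ce(OH)3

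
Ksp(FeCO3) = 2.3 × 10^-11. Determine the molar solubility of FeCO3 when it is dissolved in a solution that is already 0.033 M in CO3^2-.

FeCO3(s) <=> Fe^2+(aq) + CO3^2-(aq)
Ksp = [Fe^2+][CO3^2-]
Let s = moles of FeCO3 that dissolve per litre. [Fe^2+] = s, [CO3^2-] = 0.033 + s ≈ 0.033 (since the CO3^2- already present dominates).
Ksp ≈ s × 0.033
s = 7.0 × 10^-10 M
Check: s = 7.0 x 10^-10 ≪ 0.033, so the approximation is valid.

s = 7.0e-10 M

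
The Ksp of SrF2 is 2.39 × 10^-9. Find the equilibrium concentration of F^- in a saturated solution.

SrF2(s) ⇌ Sr^2+ + 2 F^-
Ksp = [Sr^2+][F^-]^2
If s mol/L of SrF2 dissolves, [Sr^2+] = s and [F^-] = 2s.
Substituting: Ksp = s(2s)^2 = 4s^3
s^3 = 2.39 × 10^-9 / 4, so s = 8.423 x 10^-4 M
[F^-] = 2s = 1.68 × 10^-3 M

1.68 × 10^-3 M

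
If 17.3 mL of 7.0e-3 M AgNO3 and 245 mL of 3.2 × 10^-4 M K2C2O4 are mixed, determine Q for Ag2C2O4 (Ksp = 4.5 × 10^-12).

Q = 6.4 x 10^-11

Total volume = 17.3 + 245 = 262.3 mL.
[Ag^+] = 7.0 × 10^-3 × (17.3/262.3) = 4.62 x 10^-4 M
[C2O4^2-] = 3.2 x 10^-4 × (245/262.3) = 2.99 x 10^-4 M
Ag2C2O4(s) <=> 2 Ag^+(aq) + C2O4^2-(aq), so Q = [Ag^+]^2[C2O4^2-]
Q = (4.62 × 10^-4)^2(2.99 × 10^-4) = 6.4 × 10^-11
Q > Ksp, so Ag2C2O4 will precipitate.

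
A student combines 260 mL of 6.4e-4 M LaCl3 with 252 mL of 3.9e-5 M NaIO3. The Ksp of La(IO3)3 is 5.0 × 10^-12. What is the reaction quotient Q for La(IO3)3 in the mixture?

2.3 x 10^-18

Total volume = 260 + 252 = 512 mL.
[La^3+] = 6.4 x 10^-4 × (260/512) = 3.25 × 10^-4 M
[IO3^-] = 3.9 × 10^-5 × (252/512) = 1.92 × 10^-5 M
La(IO3)3(s) ⇌ La^3+ + 3 IO3^-, so Q = [La^3+][IO3^-]^3
Q = (3.25 × 10^-4)(1.92 × 10^-5)^3 = 2.3 x 10^-18
Q < Ksp, so no precipitate of La(IO3)3 forms.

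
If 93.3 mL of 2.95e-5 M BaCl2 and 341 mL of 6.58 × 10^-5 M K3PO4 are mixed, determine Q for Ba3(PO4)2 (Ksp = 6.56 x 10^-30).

Total volume = 93.3 + 341 = 434.3 mL.
[Ba^2+] = 2.95 × 10^-5 × (93.3/434.3) = 6.337 × 10^-6 M
[PO4^3-] = 6.58 × 10^-5 × (341/434.3) = 5.166 × 10^-5 M
Ba3(PO4)2(s) ⇌ 3 Ba^2+(aq) + 2 PO4^3-(aq), so Q = [Ba^2+]^3[PO4^3-]^2
Q = (6.337 × 10^-6)^3(5.166 x 10^-5)^2 = 6.79 x 10^-25
Q > Ksp, so Ba3(PO4)2 will precipitate.

6.79 × 10^-25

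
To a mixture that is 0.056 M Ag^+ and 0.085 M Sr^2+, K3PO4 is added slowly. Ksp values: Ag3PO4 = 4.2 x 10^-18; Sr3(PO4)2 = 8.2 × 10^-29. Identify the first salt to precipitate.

Ag3PO4

Precipitation of each salt starts when its ion product equals its Ksp.
For Ag3PO4: 4.2 x 10^-18 = (0.056)^3 × [PO4^3-]  ⇒  [PO4^3-] = 2.4 x 10^-14 M.
For Sr3(PO4)2: 8.2 × 10^-29 = (0.085)^3 × [PO4^3-]^2  ⇒  [PO4^3-] = 3.7 × 10^-13 M.
The salt with the lower threshold [PO4^3-] precipitates first: Ag3PO4.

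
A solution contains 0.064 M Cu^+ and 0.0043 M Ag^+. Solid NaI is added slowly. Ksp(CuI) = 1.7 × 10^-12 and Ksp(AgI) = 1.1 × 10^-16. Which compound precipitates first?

AgI

Precipitation of each salt starts when its ion product equals its Ksp.
For CuI: 1.7 × 10^-12 = 0.064 × [I^-]  ⇒  [I^-] = 2.7 × 10^-11 M.
For AgI: 1.1 × 10^-16 = 0.0043 × [I^-]  ⇒  [I^-] = 2.6 × 10^-14 M.
The salt with the lower threshold [I^-] precipitates first: AgI.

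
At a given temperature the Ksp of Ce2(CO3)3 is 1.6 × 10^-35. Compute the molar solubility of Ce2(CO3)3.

s ≈ 4.3 × 10^-8 M

Ce2(CO3)3(s) ⇌ 2 Ce^3+ + 3 CO3^2-
Ksp = [Ce^3+]^2[CO3^2-]^3
For each mole of Ce2(CO3)3 that dissolves: [Ce^3+] = 2s, [CO3^2-] = 3s.
Substituting: Ksp = (2s)^2(3s)^3 = 108s^5
Solving, s = (1.6 × 10^-35/108)^(1/5) = 4.3 × 10^-8 M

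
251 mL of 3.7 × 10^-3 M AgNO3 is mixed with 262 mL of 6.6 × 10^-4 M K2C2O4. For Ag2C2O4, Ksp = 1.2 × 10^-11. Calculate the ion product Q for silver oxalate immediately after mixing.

Q = 1.1 x 10^-9

Total volume = 251 + 262 = 513 mL.
[Ag^+] = 3.7 x 10^-3 × (251/513) = 1.81 × 10^-3 M
[C2O4^2-] = 6.6 × 10^-4 × (262/513) = 3.37 x 10^-4 M
Ag2C2O4(s) <=> 2 Ag^+(aq) + C2O4^2-(aq), so Q = [Ag^+]^2[C2O4^2-]
Q = (1.81 × 10^-3)^2(3.37 x 10^-4) = 1.1 × 10^-9
Q > Ksp, so Ag2C2O4 will precipitate.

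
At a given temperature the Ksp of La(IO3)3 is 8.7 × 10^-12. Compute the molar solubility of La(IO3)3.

s ≈ 7.5e-4 M

La(IO3)3(s) ⇌ La^3+(aq) + 3 IO3^-(aq)
Ksp = [La^3+][IO3^-]^3
If s mol/L of La(IO3)3 dissolves, [La^3+] = s and [IO3^-] = 3s.
Ksp = s(3s)^3 = 27s^4
s^4 = 8.7 × 10^-12 / 27, so s = 7.5 × 10^-4 M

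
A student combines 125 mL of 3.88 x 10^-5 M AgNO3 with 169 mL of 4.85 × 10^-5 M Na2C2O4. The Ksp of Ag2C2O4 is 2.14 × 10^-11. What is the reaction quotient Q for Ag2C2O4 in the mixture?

7.59e-15

Total volume = 125 + 169 = 294 mL.
[Ag^+] = 3.88 × 10^-5 × (125/294) = 1.650 × 10^-5 M
[C2O4^2-] = 4.85 × 10^-5 × (169/294) = 2.788 × 10^-5 M
Ag2C2O4(s) ⇌ 2 Ag^+ + C2O4^2-, so Q = [Ag^+]^2[C2O4^2-]
Q = (1.650 x 10^-5)^2(2.788 × 10^-5) = 7.59 × 10^-15
Q < Ksp, so no precipitate of Ag2C2O4 forms.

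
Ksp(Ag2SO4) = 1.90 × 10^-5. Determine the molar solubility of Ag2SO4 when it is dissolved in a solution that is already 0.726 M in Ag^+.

s = 3.60 × 10^-5 M

Ag2SO4(s) <=> 2 Ag^+ + SO4^2-
Ksp = [Ag^+]^2[SO4^2-]
Let s be the molar solubility in this solution. [Ag^+] = 0.726 + 2s ≈ 0.726, [SO4^2-] = s (Ksp is small, so little additional dissolves).
Ksp ≈ (0.726)^2 × s
s = 3.60 × 10^-5 M
Check: 2s = 7.2 × 10^-5 ≪ 0.726, so the approximation is valid.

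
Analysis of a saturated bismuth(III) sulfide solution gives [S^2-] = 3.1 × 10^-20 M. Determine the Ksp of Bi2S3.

Bi2S3(s) ⇌ 2 Bi^3+(aq) + 3 S^2-(aq)
Stoichiometry gives [Bi^3+] = (2/3)[S^2-] = 2.07 × 10^-20 M.
Ksp = [Bi^3+]^2[S^2-]^3
Ksp = (2.07 × 10^-20)^2 × (3.1 × 10^-20)^3 = 1.3 × 10^-98

Ksp ≈ 1.3 x 10^-98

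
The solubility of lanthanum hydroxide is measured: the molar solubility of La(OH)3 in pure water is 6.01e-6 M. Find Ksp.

Ksp ≈ 3.52 x 10^-20

La(OH)3(s) <=> La^3+ + 3 OH^-
Let s = molar solubility. Then [La^3+] = s and [OH^-] = 3s.
Ksp = [La^3+][OH^-]^3
Ksp = s(3s)^3 = 27s^4
With s = 6.01 × 10^-6: Ksp = 3.52 x 10^-20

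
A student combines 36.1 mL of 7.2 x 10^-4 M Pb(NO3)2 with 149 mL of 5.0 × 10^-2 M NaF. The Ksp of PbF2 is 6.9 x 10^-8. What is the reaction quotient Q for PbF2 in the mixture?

2.3e-7

Total volume = 36.1 + 149 = 185.1 mL.
[Pb^2+] = 7.2 × 10^-4 × (36.1/185.1) = 1.40 × 10^-4 M
[F^-] = 5.0 × 10^-2 × (149/185.1) = 4.02 × 10^-2 M
PbF2(s) ⇌ Pb^2+(aq) + 2 F^-(aq), so Q = [Pb^2+][F^-]^2
Q = (1.40 × 10^-4)(4.02 × 10^-2)^2 = 2.3 x 10^-7
Q > Ksp, so PbF2 will precipitate.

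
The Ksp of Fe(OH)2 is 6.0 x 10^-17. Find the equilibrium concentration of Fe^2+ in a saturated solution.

[Fe^2+] ≈ 2.5 x 10^-6 M

Fe(OH)2(s) ⇌ Fe^2+(aq) + 2 OH^-(aq)
Ksp = [Fe^2+][OH^-]^2
For each mole of Fe(OH)2 that dissolves: [Fe^2+] = s, [OH^-] = 2s.
Substituting: Ksp = s(2s)^2 = 4s^3
Solving, s = (6.0 x 10^-17/4)^(1/3) = 2.47 x 10^-6 M
[Fe^2+] = s = 2.5 x 10^-6 M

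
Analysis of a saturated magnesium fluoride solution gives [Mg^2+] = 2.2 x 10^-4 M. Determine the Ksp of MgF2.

MgF2(s) ⇌ Mg^2+ + 2 F^-
Stoichiometry gives [F^-] = (2/1)[Mg^2+] = 4.40 x 10^-4 M.
Ksp = [Mg^2+][F^-]^2
Ksp = 2.2 x 10^-4 × (4.40 × 10^-4)^2 = 4.3 × 10^-11

Ksp ≈ 4.3e-11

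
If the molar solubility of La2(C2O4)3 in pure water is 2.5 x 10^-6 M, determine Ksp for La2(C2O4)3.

La2(C2O4)3(s) <=> 2 La^3+ + 3 C2O4^2-
With molar solubility s: [La^3+] = 2s, [C2O4^2-] = 3s.
Ksp = [La^3+]^2[C2O4^2-]^3
Ksp = (2s)^2(3s)^3 = 108s^5
Ksp = 108 × (2.5 × 10^-6)^5 = 1.1 × 10^-26

Ksp = 1.1 × 10^-26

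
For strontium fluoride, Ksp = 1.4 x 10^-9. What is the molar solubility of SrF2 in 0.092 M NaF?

SrF2(s) ⇌ Sr^2+(aq) + 2 F^-(aq)
Ksp = [Sr^2+][F^-]^2
Let s be the molar solubility in this solution. [Sr^2+] = s, [F^-] = 0.092 + 2s ≈ 0.092 (common-ion effect: F^- is already 0.092 M).
Ksp ≈ s × (0.092)^2
s = 1.7 × 10^-7 M
Check: 2s = 3.3 × 10^-7 ≪ 0.092, so the approximation is valid.

s = 1.7e-7 M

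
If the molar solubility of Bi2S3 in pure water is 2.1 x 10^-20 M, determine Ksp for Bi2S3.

Bi2S3(s) ⇌ 2 Bi^3+ + 3 S^2-
For each mole of Bi2S3 that dissolves: [Bi^3+] = 2s, [S^2-] = 3s.
Ksp = [Bi^3+]^2[S^2-]^3
So Ksp = (2s)^2 × (3s)^3 = 108s^5
Ksp = 108 × (2.1 × 10^-20)^5 = 4.4 x 10^-97

4.4 × 10^-97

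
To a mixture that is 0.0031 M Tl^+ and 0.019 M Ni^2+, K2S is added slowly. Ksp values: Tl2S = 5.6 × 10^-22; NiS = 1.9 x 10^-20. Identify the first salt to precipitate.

Precipitation of each salt starts when its ion product equals its Ksp.
For Tl2S: 5.6 × 10^-22 = (0.0031)^2 × [S^2-]  ⇒  [S^2-] = 5.8 × 10^-17 M.
For NiS: 1.9 x 10^-20 = 0.019 × [S^2-]  ⇒  [S^2-] = 1.0 x 10^-18 M.
The salt with the lower threshold [S^2-] precipitates first: NiS.

NiS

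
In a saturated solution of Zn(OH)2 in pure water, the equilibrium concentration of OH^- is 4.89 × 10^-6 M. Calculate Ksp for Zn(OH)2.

Zn(OH)2(s) ⇌ Zn^2+(aq) + 2 OH^-(aq)
Stoichiometry gives [Zn^2+] = (1/2)[OH^-] = 2.445 × 10^-6 M.
Ksp = [Zn^2+][OH^-]^2
Ksp = 2.445 x 10^-6 × (4.89 x 10^-6)^2 = 5.85 x 10^-17

5.85 × 10^-17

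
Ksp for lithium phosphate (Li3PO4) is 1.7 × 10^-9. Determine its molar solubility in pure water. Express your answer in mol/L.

Li3PO4(s) ⇌ 3 Li^+(aq) + PO4^3-(aq)
Ksp = [Li^+]^3[PO4^3-]
For each mole of Li3PO4 that dissolves: [Li^+] = 3s, [PO4^3-] = s.
Ksp = (3s)^3s = 27s^4
s^4 = 1.7 × 10^-9 / 27, so s = 2.8 × 10^-3 M

2.8 x 10^-3 M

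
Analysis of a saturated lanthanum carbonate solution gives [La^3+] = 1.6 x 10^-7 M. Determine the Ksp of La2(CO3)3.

Ksp ≈ 3.5 × 10^-34

La2(CO3)3(s) <=> 2 La^3+(aq) + 3 CO3^2-(aq)
Stoichiometry gives [CO3^2-] = (3/2)[La^3+] = 2.40 x 10^-7 M.
Ksp = [La^3+]^2[CO3^2-]^3
Ksp = (1.6 x 10^-7)^2 × (2.40 × 10^-7)^3 = 3.5 × 10^-34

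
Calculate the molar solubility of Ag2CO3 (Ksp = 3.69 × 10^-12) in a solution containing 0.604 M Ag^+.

Ag2CO3(s) <=> 2 Ag^+ + CO3^2-
Ksp = [Ag^+]^2[CO3^2-]
Let s = moles of Ag2CO3 that dissolve per litre. [Ag^+] = 0.604 + 2s ≈ 0.604, [CO3^2-] = s (Ksp is small, so little additional dissolves).
Ksp ≈ (0.604)^2 × s
s = 1.01 × 10^-11 M
Check: 2s = 2.0 x 10^-11 ≪ 0.604, so the approximation is valid.

s = 1.01 × 10^-11 M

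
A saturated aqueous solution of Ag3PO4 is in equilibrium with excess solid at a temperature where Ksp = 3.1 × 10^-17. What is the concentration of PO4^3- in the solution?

Ag3PO4(s) ⇌ 3 Ag^+ + PO4^3-
Ksp = [Ag^+]^3[PO4^3-]
For each mole of Ag3PO4 that dissolves: [Ag^+] = 3s, [PO4^3-] = s.
So Ksp = (3s)^3 × s = 27s^4
Solving, s = (3.1 × 10^-17/27)^(1/4) = 3.27 × 10^-5 M
[PO4^3-] = s = 3.3 × 10^-5 M

[PO4^3-] = 3.3e-5 M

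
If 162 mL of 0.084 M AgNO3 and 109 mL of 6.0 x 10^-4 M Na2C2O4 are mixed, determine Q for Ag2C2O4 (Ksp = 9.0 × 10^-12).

Total volume = 162 + 109 = 271 mL.
[Ag^+] = 8.4 × 10^-2 × (162/271) = 5.02 x 10^-2 M
[C2O4^2-] = 6.0 × 10^-4 × (109/271) = 2.41 × 10^-4 M
Ag2C2O4(s) ⇌ 2 Ag^+(aq) + C2O4^2-(aq), so Q = [Ag^+]^2[C2O4^2-]
Q = (5.02 × 10^-2)^2(2.41 × 10^-4) = 6.1 × 10^-7
Q > Ksp, so Ag2C2O4 will precipitate.

6.1e-7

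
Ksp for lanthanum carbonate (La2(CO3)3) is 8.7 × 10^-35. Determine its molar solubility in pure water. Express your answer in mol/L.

La2(CO3)3(s) <=> 2 La^3+ + 3 CO3^2-
Ksp = [La^3+]^2[CO3^2-]^3
Let s = molar solubility. Then [La^3+] = 2s and [CO3^2-] = 3s.
Ksp = (2s)^2(3s)^3 = 108s^5
Solving, s = (8.7 × 10^-35/108)^(1/5) = 6.0 x 10^-8 M

s ≈ 6.0e-8 M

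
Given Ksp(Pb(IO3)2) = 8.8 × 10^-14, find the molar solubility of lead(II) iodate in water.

s ≈ 2.8 x 10^-5 M

Pb(IO3)2(s) ⇌ Pb^2+ + 2 IO3^-
Ksp = [Pb^2+][IO3^-]^2
For each mole of Pb(IO3)2 that dissolves: [Pb^2+] = s, [IO3^-] = 2s.
So Ksp = s × (2s)^2 = 4s^3
s = (8.8 × 10^-14 / 4)^(1/3) = 2.8 × 10^-5 M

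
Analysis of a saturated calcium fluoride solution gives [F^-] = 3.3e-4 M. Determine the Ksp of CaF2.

Ksp ≈ 1.8e-11

CaF2(s) ⇌ Ca^2+ + 2 F^-
Stoichiometry gives [Ca^2+] = (1/2)[F^-] = 1.65 x 10^-4 M.
Ksp = [Ca^2+][F^-]^2
Ksp = 1.65 x 10^-4 × (3.3 × 10^-4)^2 = 1.8 × 10^-11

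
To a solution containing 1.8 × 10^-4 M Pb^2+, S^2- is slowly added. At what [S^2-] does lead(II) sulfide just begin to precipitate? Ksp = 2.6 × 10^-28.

1.4e-24 M

PbS(s) <=> Pb^2+ + S^2-
Ksp = [Pb^2+][S^2-]
Precipitation begins when Q = Ksp. With [Pb^2+] = 1.8 × 10^-4 M:
2.6 × 10^-28 = (1.8 × 10^-4) × [S^2-]
[S^2-] = (2.6 × 10^-28 / 1.8 × 10^-4) = 1.4 × 10^-24 M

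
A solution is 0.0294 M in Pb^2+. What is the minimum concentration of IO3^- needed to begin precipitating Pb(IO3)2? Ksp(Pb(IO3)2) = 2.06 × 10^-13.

Pb(IO3)2(s) <=> Pb^2+ + 2 IO3^-
Ksp = [Pb^2+][IO3^-]^2
Precipitation begins when Q = Ksp. With [Pb^2+] = 0.0294 M:
2.06 × 10^-13 = (0.0294) × [IO3^-]^2
[IO3^-] = (2.06 × 10^-13 / 2.94 x 10^-2)^(1/2) = 2.65 × 10^-6 M

[IO3^-] ≈ 2.65e-6 M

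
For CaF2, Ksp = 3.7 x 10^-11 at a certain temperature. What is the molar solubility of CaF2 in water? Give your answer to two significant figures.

2.1 × 10^-4 M

CaF2(s) ⇌ Ca^2+ + 2 F^-
Ksp = [Ca^2+][F^-]^2
If s mol/L of CaF2 dissolves, [Ca^2+] = s and [F^-] = 2s.
Ksp = s(2s)^2 = 4s^3
s^3 = 3.7 x 10^-11 / 4, so s = 2.1 × 10^-4 M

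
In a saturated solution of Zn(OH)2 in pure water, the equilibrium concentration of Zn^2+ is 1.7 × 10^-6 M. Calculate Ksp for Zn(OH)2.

2.0e-17

Zn(OH)2(s) <=> Zn^2+ + 2 OH^-
Stoichiometry gives [OH^-] = (2/1)[Zn^2+] = 3.40 × 10^-6 M.
Ksp = [Zn^2+][OH^-]^2
Ksp = 1.7 x 10^-6 × (3.40 × 10^-6)^2 = 2.0 x 10^-17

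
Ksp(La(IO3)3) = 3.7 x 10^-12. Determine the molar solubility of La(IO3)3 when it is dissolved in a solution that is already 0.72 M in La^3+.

La(IO3)3(s) ⇌ La^3+ + 3 IO3^-
Ksp = [La^3+][IO3^-]^3
Let s be the molar solubility in this solution. [La^3+] = 0.72 + s ≈ 0.72, [IO3^-] = 3s (Ksp is small, so little additional dissolves).
Ksp ≈ 0.72 × (3s)^3
s = 5.8 × 10^-5 M
Check: s = 5.8 × 10^-5 ≪ 0.72, so the approximation is valid.

s = 5.8e-5 M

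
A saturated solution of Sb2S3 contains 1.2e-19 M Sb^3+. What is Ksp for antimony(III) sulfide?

Ksp ≈ 8.4e-95

Sb2S3(s) ⇌ 2 Sb^3+(aq) + 3 S^2-(aq)
Stoichiometry gives [S^2-] = (3/2)[Sb^3+] = 1.80 x 10^-19 M.
Ksp = [Sb^3+]^2[S^2-]^3
Ksp = (1.2 × 10^-19)^2 × (1.80 x 10^-19)^3 = 8.4 × 10^-95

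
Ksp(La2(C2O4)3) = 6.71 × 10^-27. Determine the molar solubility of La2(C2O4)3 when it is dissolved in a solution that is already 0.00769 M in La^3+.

s ≈ 1.61 × 10^-8 M

La2(C2O4)3(s) <=> 2 La^3+ + 3 C2O4^2-
Ksp = [La^3+]^2[C2O4^2-]^3
Let s be the molar solubility in this solution. [La^3+] = 0.00769 + 2s ≈ 0.00769, [C2O4^2-] = 3s (Ksp is small, so little additional dissolves).
Ksp ≈ (0.00769)^2 × (3s)^3
s = 1.61 x 10^-8 M
Check: 2s = 3.2 × 10^-8 ≪ 0.00769, so the approximation is valid.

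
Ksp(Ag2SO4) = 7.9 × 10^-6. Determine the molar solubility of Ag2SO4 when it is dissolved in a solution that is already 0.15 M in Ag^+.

3.5 x 10^-4 M

Ag2SO4(s) ⇌ 2 Ag^+ + SO4^2-
Ksp = [Ag^+]^2[SO4^2-]
If s mol/L dissolves here, [Ag^+] = 0.15 + 2s ≈ 0.15, [SO4^2-] = s (Ksp is small, so little additional dissolves).
Ksp ≈ (0.15)^2 × s
s = 3.5 × 10^-4 M
Check: 2s = 7.0 × 10^-4 ≪ 0.15, so the approximation is valid.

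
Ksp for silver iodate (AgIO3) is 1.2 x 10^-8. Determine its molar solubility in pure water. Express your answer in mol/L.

AgIO3(s) <=> Ag^+(aq) + IO3^-(aq)
Ksp = [Ag^+][IO3^-]
Let s = molar solubility. Then [Ag^+] = s and [IO3^-] = s.
Ksp = s × s = s^2
s = (1.2 x 10^-8)^(1/2) = 1.1 × 10^-4 M

s ≈ 1.1 x 10^-4 M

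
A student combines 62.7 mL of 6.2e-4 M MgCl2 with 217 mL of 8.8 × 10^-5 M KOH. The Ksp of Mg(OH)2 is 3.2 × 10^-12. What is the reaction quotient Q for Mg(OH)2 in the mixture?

6.5 × 10^-13

Total volume = 62.7 + 217 = 279.7 mL.
[Mg^2+] = 6.2 × 10^-4 × (62.7/279.7) = 1.39 x 10^-4 M
[OH^-] = 8.8 × 10^-5 × (217/279.7) = 6.83 × 10^-5 M
Mg(OH)2(s) <=> Mg^2+(aq) + 2 OH^-(aq), so Q = [Mg^2+][OH^-]^2
Q = (1.39 x 10^-4)(6.83 × 10^-5)^2 = 6.5 × 10^-13
Q < Ksp, so no precipitate of Mg(OH)2 forms.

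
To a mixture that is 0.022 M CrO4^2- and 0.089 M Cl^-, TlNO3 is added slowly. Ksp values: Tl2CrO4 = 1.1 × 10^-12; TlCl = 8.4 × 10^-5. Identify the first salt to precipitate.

Tl2CrO4

Each salt begins to precipitate when Q = Ksp, i.e. when [Tl^+] reaches its threshold.
For Tl2CrO4: 1.1 × 10^-12 = 0.022 × [Tl^+]^2  ⇒  [Tl^+] = 7.1 × 10^-6 M.
For TlCl: 8.4 × 10^-5 = 0.089 × [Tl^+]  ⇒  [Tl^+] = 9.4 x 10^-4 M.
The salt with the lower threshold [Tl^+] precipitates first: Tl2CrO4.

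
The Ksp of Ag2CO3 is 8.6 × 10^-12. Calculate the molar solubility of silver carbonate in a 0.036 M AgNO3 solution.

Ag2CO3(s) <=> 2 Ag^+(aq) + CO3^2-(aq)
Ksp = [Ag^+]^2[CO3^2-]
Let s = moles of Ag2CO3 that dissolve per litre. [Ag^+] = 0.036 + 2s ≈ 0.036, [CO3^2-] = s (since Ag^+ from AgNO3 dominates).
Ksp ≈ (0.036)^2 × s
s = 6.6 x 10^-9 M
Check: 2s = 1.3 × 10^-8 ≪ 0.036, so the approximation is valid.

6.6e-9 M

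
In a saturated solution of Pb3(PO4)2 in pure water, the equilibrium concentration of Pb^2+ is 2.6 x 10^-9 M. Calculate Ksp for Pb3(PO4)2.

Pb3(PO4)2(s) <=> 3 Pb^2+(aq) + 2 PO4^3-(aq)
Stoichiometry gives [PO4^3-] = (2/3)[Pb^2+] = 1.73 x 10^-9 M.
Ksp = [Pb^2+]^3[PO4^3-]^2
Ksp = (2.6 × 10^-9)^3 × (1.73 x 10^-9)^2 = 5.3 × 10^-44

Ksp ≈ 5.3e-44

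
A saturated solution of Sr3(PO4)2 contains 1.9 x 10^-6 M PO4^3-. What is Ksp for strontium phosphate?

8.4 × 10^-29

Sr3(PO4)2(s) ⇌ 3 Sr^2+(aq) + 2 PO4^3-(aq)
Stoichiometry gives [Sr^2+] = (3/2)[PO4^3-] = 2.85 × 10^-6 M.
Ksp = [Sr^2+]^3[PO4^3-]^2
Ksp = (2.85 × 10^-6)^3 × (1.9 x 10^-6)^2 = 8.4 × 10^-29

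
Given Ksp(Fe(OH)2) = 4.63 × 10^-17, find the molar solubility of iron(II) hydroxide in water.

Fe(OH)2(s) <=> Fe^2+(aq) + 2 OH^-(aq)
Ksp = [Fe^2+][OH^-]^2
With molar solubility s: [Fe^2+] = s, [OH^-] = 2s.
Ksp = s(2s)^2 = 4s^3
Solving, s = (4.63 × 10^-17/4)^(1/3) = 2.26 × 10^-6 M

s = 2.26 × 10^-6 M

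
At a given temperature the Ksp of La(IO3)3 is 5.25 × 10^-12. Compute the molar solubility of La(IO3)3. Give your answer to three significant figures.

s ≈ 6.64e-4 M

La(IO3)3(s) ⇌ La^3+ + 3 IO3^-
Ksp = [La^3+][IO3^-]^3
If s mol/L of La(IO3)3 dissolves, [La^3+] = s and [IO3^-] = 3s.
So Ksp = s × (3s)^3 = 27s^4
s = (5.25 × 10^-12 / 27)^(1/4) = 6.64 × 10^-4 M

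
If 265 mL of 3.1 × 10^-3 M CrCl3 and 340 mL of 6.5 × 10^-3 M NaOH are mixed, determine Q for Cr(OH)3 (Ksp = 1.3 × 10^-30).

Total volume = 265 + 340 = 605 mL.
[Cr^3+] = 3.1 × 10^-3 × (265/605) = 1.36 × 10^-3 M
[OH^-] = 6.5 × 10^-3 × (340/605) = 3.65 x 10^-3 M
Cr(OH)3(s) ⇌ Cr^3+ + 3 OH^-, so Q = [Cr^3+][OH^-]^3
Q = (1.36 × 10^-3)(3.65 × 10^-3)^3 = 6.6 × 10^-11
Q > Ksp, so Cr(OH)3 will precipitate.

Q = 6.6 × 10^-11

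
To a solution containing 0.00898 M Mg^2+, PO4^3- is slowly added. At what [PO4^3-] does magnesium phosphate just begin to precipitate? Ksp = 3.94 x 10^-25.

Mg3(PO4)2(s) ⇌ 3 Mg^2+(aq) + 2 PO4^3-(aq)
Ksp = [Mg^2+]^3[PO4^3-]^2
Precipitation begins when Q = Ksp. With [Mg^2+] = 0.00898 M:
3.94 x 10^-25 = (0.00898)^3 × [PO4^3-]^2
[PO4^3-] = (3.94 x 10^-25 / 7.242 x 10^-7)^(1/2) = 7.38 x 10^-10 M

[PO4^3-] ≈ 7.38 × 10^-10 M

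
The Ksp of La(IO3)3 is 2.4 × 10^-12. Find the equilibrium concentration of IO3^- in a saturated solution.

1.6e-3 M

La(IO3)3(s) ⇌ La^3+(aq) + 3 IO3^-(aq)
Ksp = [La^3+][IO3^-]^3
With molar solubility s: [La^3+] = s, [IO3^-] = 3s.
Substituting: Ksp = s(3s)^3 = 27s^4
Solving, s = (2.4 × 10^-12/27)^(1/4) = 5.46 x 10^-4 M
[IO3^-] = 3s = 1.6 × 10^-3 M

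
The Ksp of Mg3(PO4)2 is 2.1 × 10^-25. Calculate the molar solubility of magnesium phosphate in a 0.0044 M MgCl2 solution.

s = 7.9e-10 M

Mg3(PO4)2(s) ⇌ 3 Mg^2+ + 2 PO4^3-
Ksp = [Mg^2+]^3[PO4^3-]^2
Let s = moles of Mg3(PO4)2 that dissolve per litre. [Mg^2+] = 0.0044 + 3s ≈ 0.0044, [PO4^3-] = 2s (since Mg^2+ from MgCl2 dominates).
Ksp ≈ (0.0044)^3 × (2s)^2
s = 7.9 x 10^-10 M
Check: 3s = 2.4 × 10^-9 ≪ 0.0044, so the approximation is valid.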